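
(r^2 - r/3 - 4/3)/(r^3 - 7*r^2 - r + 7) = (r - 4/3)/(r^2 - 8*r + 7)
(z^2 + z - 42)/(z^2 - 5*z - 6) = (z + 7)/(z + 1)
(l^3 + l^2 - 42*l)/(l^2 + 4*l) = (l^2 + l - 42)/(l + 4)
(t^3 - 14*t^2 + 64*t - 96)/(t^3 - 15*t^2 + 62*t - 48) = (t^2 - 8*t + 16)/(t^2 - 9*t + 8)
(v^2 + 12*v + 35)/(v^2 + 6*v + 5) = (v + 7)/(v + 1)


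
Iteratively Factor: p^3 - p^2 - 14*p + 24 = (p - 3)*(p^2 + 2*p - 8) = (p - 3)*(p - 2)*(p + 4)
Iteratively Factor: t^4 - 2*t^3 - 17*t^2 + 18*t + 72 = (t + 2)*(t^3 - 4*t^2 - 9*t + 36) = (t - 4)*(t + 2)*(t^2 - 9) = (t - 4)*(t + 2)*(t + 3)*(t - 3)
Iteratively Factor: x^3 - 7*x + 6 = (x - 2)*(x^2 + 2*x - 3) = (x - 2)*(x - 1)*(x + 3)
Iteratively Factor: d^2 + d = (d)*(d + 1)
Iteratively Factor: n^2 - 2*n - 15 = (n - 5)*(n + 3)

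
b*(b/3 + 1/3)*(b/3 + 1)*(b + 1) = b^4/9 + 5*b^3/9 + 7*b^2/9 + b/3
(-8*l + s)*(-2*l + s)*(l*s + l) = 16*l^3*s + 16*l^3 - 10*l^2*s^2 - 10*l^2*s + l*s^3 + l*s^2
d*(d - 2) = d^2 - 2*d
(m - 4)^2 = m^2 - 8*m + 16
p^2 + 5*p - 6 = (p - 1)*(p + 6)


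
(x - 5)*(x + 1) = x^2 - 4*x - 5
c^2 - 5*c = c*(c - 5)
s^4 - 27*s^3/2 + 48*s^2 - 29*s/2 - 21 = (s - 7)*(s - 6)*(s - 1)*(s + 1/2)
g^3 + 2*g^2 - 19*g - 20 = (g - 4)*(g + 1)*(g + 5)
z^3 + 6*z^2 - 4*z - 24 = (z - 2)*(z + 2)*(z + 6)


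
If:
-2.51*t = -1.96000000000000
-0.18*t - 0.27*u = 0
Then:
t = 0.78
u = -0.52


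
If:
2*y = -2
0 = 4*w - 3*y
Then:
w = -3/4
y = -1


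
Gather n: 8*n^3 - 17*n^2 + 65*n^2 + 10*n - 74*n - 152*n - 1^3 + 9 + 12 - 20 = 8*n^3 + 48*n^2 - 216*n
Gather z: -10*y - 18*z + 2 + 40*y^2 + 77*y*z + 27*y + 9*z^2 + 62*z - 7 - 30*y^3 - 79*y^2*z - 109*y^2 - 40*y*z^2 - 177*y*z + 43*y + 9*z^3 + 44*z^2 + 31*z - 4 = -30*y^3 - 69*y^2 + 60*y + 9*z^3 + z^2*(53 - 40*y) + z*(-79*y^2 - 100*y + 75) - 9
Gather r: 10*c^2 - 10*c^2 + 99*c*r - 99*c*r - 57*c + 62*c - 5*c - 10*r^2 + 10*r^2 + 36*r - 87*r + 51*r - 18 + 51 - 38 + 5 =0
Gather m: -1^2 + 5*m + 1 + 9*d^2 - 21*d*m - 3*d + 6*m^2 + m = 9*d^2 - 3*d + 6*m^2 + m*(6 - 21*d)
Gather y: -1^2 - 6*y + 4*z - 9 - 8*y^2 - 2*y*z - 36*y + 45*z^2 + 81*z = -8*y^2 + y*(-2*z - 42) + 45*z^2 + 85*z - 10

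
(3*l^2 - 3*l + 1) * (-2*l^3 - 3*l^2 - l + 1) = -6*l^5 - 3*l^4 + 4*l^3 + 3*l^2 - 4*l + 1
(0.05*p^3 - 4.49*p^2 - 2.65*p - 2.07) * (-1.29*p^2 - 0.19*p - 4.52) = -0.0645*p^5 + 5.7826*p^4 + 4.0456*p^3 + 23.4686*p^2 + 12.3713*p + 9.3564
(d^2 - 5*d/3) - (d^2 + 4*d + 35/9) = -17*d/3 - 35/9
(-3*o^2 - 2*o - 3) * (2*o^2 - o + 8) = -6*o^4 - o^3 - 28*o^2 - 13*o - 24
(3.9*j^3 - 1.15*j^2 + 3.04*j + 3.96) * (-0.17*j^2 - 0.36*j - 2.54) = -0.663*j^5 - 1.2085*j^4 - 10.0088*j^3 + 1.1534*j^2 - 9.1472*j - 10.0584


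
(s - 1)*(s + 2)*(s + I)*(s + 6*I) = s^4 + s^3 + 7*I*s^3 - 8*s^2 + 7*I*s^2 - 6*s - 14*I*s + 12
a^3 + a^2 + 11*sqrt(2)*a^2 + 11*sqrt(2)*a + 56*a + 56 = (a + 1)*(a + 4*sqrt(2))*(a + 7*sqrt(2))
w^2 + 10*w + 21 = (w + 3)*(w + 7)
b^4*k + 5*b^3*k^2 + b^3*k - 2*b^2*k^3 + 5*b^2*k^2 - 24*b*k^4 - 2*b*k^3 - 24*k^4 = (b - 2*k)*(b + 3*k)*(b + 4*k)*(b*k + k)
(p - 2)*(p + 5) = p^2 + 3*p - 10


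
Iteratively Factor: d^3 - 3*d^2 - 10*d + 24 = (d - 4)*(d^2 + d - 6) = (d - 4)*(d + 3)*(d - 2)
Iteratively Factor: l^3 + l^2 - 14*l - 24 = (l - 4)*(l^2 + 5*l + 6) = (l - 4)*(l + 2)*(l + 3)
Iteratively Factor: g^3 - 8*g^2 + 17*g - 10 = (g - 1)*(g^2 - 7*g + 10) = (g - 2)*(g - 1)*(g - 5)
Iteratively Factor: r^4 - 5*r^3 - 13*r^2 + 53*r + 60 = (r + 3)*(r^3 - 8*r^2 + 11*r + 20) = (r + 1)*(r + 3)*(r^2 - 9*r + 20) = (r - 4)*(r + 1)*(r + 3)*(r - 5)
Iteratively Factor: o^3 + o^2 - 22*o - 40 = (o + 2)*(o^2 - o - 20) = (o - 5)*(o + 2)*(o + 4)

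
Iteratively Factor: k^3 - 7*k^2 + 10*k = (k - 5)*(k^2 - 2*k) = k*(k - 5)*(k - 2)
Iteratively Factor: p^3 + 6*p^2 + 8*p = (p + 4)*(p^2 + 2*p) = p*(p + 4)*(p + 2)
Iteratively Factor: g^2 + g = (g + 1)*(g)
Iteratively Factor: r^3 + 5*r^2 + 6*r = (r + 3)*(r^2 + 2*r) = (r + 2)*(r + 3)*(r)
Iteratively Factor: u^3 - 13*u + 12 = (u - 3)*(u^2 + 3*u - 4) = (u - 3)*(u + 4)*(u - 1)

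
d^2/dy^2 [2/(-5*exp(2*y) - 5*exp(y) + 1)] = 10*(-10*(2*exp(y) + 1)^2*exp(y) + (4*exp(y) + 1)*(5*exp(2*y) + 5*exp(y) - 1))*exp(y)/(5*exp(2*y) + 5*exp(y) - 1)^3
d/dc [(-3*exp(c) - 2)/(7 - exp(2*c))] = (-2*(3*exp(c) + 2)*exp(c) + 3*exp(2*c) - 21)*exp(c)/(exp(2*c) - 7)^2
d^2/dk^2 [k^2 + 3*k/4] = 2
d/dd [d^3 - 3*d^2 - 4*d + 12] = 3*d^2 - 6*d - 4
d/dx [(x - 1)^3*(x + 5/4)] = (x - 1)^2*(16*x + 11)/4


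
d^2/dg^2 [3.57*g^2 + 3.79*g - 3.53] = 7.14000000000000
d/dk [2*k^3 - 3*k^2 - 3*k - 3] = 6*k^2 - 6*k - 3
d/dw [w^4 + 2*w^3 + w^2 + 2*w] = 4*w^3 + 6*w^2 + 2*w + 2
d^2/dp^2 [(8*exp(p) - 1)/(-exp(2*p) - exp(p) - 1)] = (-8*exp(4*p) + 12*exp(3*p) + 51*exp(2*p) + 5*exp(p) - 9)*exp(p)/(exp(6*p) + 3*exp(5*p) + 6*exp(4*p) + 7*exp(3*p) + 6*exp(2*p) + 3*exp(p) + 1)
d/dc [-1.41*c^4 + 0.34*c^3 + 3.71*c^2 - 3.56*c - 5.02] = -5.64*c^3 + 1.02*c^2 + 7.42*c - 3.56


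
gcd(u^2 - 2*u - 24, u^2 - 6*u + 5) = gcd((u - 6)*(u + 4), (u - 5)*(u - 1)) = 1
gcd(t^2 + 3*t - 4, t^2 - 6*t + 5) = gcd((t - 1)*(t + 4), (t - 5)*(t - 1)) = t - 1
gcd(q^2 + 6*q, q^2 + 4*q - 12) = q + 6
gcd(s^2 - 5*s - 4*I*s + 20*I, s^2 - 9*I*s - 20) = s - 4*I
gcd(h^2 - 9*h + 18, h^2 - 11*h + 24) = h - 3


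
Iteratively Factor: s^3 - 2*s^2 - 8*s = (s + 2)*(s^2 - 4*s) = (s - 4)*(s + 2)*(s)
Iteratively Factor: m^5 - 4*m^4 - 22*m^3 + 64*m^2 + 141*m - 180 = (m - 5)*(m^4 + m^3 - 17*m^2 - 21*m + 36) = (m - 5)*(m - 4)*(m^3 + 5*m^2 + 3*m - 9) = (m - 5)*(m - 4)*(m - 1)*(m^2 + 6*m + 9) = (m - 5)*(m - 4)*(m - 1)*(m + 3)*(m + 3)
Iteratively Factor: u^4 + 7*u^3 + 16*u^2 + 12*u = (u + 2)*(u^3 + 5*u^2 + 6*u) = (u + 2)*(u + 3)*(u^2 + 2*u) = (u + 2)^2*(u + 3)*(u)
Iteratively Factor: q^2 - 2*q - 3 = (q + 1)*(q - 3)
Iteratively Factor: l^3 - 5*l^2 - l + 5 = (l - 1)*(l^2 - 4*l - 5) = (l - 1)*(l + 1)*(l - 5)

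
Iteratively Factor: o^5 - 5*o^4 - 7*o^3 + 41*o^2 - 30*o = (o - 2)*(o^4 - 3*o^3 - 13*o^2 + 15*o) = (o - 5)*(o - 2)*(o^3 + 2*o^2 - 3*o) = (o - 5)*(o - 2)*(o - 1)*(o^2 + 3*o) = o*(o - 5)*(o - 2)*(o - 1)*(o + 3)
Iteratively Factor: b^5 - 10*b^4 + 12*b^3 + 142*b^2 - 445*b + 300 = (b - 1)*(b^4 - 9*b^3 + 3*b^2 + 145*b - 300) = (b - 5)*(b - 1)*(b^3 - 4*b^2 - 17*b + 60) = (b - 5)*(b - 1)*(b + 4)*(b^2 - 8*b + 15) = (b - 5)^2*(b - 1)*(b + 4)*(b - 3)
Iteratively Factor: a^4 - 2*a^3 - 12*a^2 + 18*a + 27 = (a + 3)*(a^3 - 5*a^2 + 3*a + 9) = (a + 1)*(a + 3)*(a^2 - 6*a + 9) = (a - 3)*(a + 1)*(a + 3)*(a - 3)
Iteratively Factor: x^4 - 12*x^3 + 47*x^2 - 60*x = (x - 4)*(x^3 - 8*x^2 + 15*x) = x*(x - 4)*(x^2 - 8*x + 15) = x*(x - 5)*(x - 4)*(x - 3)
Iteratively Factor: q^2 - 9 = (q - 3)*(q + 3)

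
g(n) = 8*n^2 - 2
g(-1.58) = 17.97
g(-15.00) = 1798.00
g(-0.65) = 1.38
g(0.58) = 0.69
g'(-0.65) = -10.40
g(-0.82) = 3.38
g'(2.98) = 47.68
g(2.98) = 69.04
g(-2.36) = 42.56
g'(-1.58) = -25.28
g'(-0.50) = -8.00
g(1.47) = 15.29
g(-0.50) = 0.00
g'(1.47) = 23.52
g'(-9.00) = -144.00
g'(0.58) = 9.28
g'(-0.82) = -13.12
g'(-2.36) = -37.76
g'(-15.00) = -240.00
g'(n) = 16*n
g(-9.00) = 646.00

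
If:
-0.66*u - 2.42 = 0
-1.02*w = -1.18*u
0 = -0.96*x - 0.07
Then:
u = -3.67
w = -4.24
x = -0.07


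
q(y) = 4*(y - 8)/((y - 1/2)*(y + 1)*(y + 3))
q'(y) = -4*(y - 8)/((y - 1/2)*(y + 1)*(y + 3)^2) - 4*(y - 8)/((y - 1/2)*(y + 1)^2*(y + 3)) - 4*(y - 8)/((y - 1/2)^2*(y + 1)*(y + 3)) + 4/((y - 1/2)*(y + 1)*(y + 3)) = 8*(-4*y^3 + 41*y^2 + 112*y + 13)/(4*y^6 + 28*y^5 + 57*y^4 + 16*y^3 - 38*y^2 - 12*y + 9)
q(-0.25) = 21.33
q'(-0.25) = -10.34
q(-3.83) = 4.65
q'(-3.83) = 7.93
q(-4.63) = 1.66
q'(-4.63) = 1.67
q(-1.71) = -19.19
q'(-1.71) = -18.86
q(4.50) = -0.08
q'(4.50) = 0.07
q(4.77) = -0.07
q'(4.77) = 0.06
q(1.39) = -2.83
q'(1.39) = 5.44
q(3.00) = -0.33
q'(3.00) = 0.34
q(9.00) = 0.00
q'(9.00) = 0.00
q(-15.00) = 0.04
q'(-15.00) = 0.01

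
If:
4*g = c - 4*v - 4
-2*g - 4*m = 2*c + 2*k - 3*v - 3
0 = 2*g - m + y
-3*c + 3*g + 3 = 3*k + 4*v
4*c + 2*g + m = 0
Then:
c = 56/229 - 5*y/229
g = -209*y/916 - 56/229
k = 329/229 - 461*y/916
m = 249*y/458 - 112/229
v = 51*y/229 - 159/229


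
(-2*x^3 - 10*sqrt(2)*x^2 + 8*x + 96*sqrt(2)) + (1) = -2*x^3 - 10*sqrt(2)*x^2 + 8*x + 1 + 96*sqrt(2)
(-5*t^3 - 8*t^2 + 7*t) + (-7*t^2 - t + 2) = -5*t^3 - 15*t^2 + 6*t + 2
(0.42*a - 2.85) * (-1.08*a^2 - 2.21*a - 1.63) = -0.4536*a^3 + 2.1498*a^2 + 5.6139*a + 4.6455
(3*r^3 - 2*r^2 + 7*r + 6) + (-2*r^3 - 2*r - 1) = r^3 - 2*r^2 + 5*r + 5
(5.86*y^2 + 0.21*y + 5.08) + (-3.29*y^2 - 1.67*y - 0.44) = 2.57*y^2 - 1.46*y + 4.64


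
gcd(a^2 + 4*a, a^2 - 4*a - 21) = 1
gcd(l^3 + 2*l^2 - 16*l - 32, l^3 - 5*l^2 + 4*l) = l - 4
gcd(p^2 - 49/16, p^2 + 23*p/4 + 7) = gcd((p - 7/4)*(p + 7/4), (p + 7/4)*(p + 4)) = p + 7/4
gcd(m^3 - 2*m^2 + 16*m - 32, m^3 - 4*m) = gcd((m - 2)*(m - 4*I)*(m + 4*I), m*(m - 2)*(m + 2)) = m - 2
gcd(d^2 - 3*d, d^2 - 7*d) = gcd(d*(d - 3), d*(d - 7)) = d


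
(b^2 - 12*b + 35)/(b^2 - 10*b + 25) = (b - 7)/(b - 5)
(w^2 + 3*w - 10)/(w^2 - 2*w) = (w + 5)/w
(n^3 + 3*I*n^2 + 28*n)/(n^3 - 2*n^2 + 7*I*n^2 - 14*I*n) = (n - 4*I)/(n - 2)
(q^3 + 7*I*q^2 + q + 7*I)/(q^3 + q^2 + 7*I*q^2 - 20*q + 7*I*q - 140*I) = (q^2 + 1)/(q^2 + q - 20)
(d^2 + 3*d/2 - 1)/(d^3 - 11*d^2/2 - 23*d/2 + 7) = 1/(d - 7)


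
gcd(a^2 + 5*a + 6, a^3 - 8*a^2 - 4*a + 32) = a + 2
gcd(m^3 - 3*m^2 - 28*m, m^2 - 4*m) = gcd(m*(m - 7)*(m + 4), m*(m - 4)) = m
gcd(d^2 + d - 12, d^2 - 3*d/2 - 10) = 1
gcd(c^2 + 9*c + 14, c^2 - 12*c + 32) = 1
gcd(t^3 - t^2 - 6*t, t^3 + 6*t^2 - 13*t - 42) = t^2 - t - 6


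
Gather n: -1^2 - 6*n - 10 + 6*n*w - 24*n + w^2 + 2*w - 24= n*(6*w - 30) + w^2 + 2*w - 35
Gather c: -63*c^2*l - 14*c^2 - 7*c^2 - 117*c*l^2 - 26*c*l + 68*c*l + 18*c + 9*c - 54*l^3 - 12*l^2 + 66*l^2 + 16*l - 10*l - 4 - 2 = c^2*(-63*l - 21) + c*(-117*l^2 + 42*l + 27) - 54*l^3 + 54*l^2 + 6*l - 6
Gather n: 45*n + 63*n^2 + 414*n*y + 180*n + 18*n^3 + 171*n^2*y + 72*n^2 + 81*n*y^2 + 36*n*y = 18*n^3 + n^2*(171*y + 135) + n*(81*y^2 + 450*y + 225)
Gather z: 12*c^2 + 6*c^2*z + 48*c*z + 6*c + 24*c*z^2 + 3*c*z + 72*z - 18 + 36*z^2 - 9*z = 12*c^2 + 6*c + z^2*(24*c + 36) + z*(6*c^2 + 51*c + 63) - 18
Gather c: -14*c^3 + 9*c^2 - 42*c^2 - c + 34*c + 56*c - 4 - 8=-14*c^3 - 33*c^2 + 89*c - 12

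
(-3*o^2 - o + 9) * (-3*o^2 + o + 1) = 9*o^4 - 31*o^2 + 8*o + 9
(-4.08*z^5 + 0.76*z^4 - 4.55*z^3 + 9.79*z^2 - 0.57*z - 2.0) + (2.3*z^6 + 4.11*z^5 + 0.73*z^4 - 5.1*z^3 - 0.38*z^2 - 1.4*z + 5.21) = 2.3*z^6 + 0.0300000000000002*z^5 + 1.49*z^4 - 9.65*z^3 + 9.41*z^2 - 1.97*z + 3.21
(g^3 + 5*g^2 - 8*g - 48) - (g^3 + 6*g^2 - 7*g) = -g^2 - g - 48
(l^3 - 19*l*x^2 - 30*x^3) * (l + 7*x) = l^4 + 7*l^3*x - 19*l^2*x^2 - 163*l*x^3 - 210*x^4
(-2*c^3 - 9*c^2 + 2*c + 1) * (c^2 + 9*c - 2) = -2*c^5 - 27*c^4 - 75*c^3 + 37*c^2 + 5*c - 2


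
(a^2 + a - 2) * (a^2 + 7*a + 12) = a^4 + 8*a^3 + 17*a^2 - 2*a - 24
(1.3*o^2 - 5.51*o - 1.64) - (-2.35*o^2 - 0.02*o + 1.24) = 3.65*o^2 - 5.49*o - 2.88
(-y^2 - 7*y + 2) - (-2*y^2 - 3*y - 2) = y^2 - 4*y + 4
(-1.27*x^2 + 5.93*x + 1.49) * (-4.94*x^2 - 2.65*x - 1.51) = 6.2738*x^4 - 25.9287*x^3 - 21.1574*x^2 - 12.9028*x - 2.2499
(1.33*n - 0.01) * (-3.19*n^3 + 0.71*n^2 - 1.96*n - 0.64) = -4.2427*n^4 + 0.9762*n^3 - 2.6139*n^2 - 0.8316*n + 0.0064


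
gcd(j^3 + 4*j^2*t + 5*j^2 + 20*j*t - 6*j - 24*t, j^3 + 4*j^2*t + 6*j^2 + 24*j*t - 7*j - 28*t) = j^2 + 4*j*t - j - 4*t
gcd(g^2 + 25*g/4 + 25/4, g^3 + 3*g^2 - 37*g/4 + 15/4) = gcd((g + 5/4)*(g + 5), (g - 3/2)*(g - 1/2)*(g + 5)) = g + 5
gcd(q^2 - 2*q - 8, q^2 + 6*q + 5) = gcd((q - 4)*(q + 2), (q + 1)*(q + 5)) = 1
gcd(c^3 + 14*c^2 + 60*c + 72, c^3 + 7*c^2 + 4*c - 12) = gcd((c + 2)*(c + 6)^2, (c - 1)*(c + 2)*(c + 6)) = c^2 + 8*c + 12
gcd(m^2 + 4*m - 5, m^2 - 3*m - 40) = m + 5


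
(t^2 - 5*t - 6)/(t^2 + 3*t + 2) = (t - 6)/(t + 2)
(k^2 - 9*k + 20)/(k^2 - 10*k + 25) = (k - 4)/(k - 5)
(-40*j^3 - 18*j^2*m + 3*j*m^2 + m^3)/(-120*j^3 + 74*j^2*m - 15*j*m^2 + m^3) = (10*j^2 + 7*j*m + m^2)/(30*j^2 - 11*j*m + m^2)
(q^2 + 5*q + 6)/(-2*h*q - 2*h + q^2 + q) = (q^2 + 5*q + 6)/(-2*h*q - 2*h + q^2 + q)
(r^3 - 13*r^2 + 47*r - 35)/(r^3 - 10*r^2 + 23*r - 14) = (r - 5)/(r - 2)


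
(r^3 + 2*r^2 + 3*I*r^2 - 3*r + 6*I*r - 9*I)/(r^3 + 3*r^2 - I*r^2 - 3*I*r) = (r^2 + r*(-1 + 3*I) - 3*I)/(r*(r - I))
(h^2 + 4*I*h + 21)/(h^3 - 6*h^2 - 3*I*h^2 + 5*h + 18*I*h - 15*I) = (h + 7*I)/(h^2 - 6*h + 5)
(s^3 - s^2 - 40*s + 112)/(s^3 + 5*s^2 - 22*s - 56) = (s - 4)/(s + 2)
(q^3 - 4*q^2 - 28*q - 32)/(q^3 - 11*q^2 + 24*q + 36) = (q^3 - 4*q^2 - 28*q - 32)/(q^3 - 11*q^2 + 24*q + 36)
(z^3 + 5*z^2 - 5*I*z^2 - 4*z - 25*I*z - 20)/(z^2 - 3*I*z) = (z^3 + 5*z^2*(1 - I) - z*(4 + 25*I) - 20)/(z*(z - 3*I))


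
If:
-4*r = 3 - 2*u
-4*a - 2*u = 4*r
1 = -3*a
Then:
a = -1/3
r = -5/24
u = 13/12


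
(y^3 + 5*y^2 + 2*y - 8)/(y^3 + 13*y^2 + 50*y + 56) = (y - 1)/(y + 7)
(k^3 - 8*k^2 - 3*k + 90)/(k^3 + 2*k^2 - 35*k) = (k^2 - 3*k - 18)/(k*(k + 7))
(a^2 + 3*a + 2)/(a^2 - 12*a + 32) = (a^2 + 3*a + 2)/(a^2 - 12*a + 32)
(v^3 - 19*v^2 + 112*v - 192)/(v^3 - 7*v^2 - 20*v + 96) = (v - 8)/(v + 4)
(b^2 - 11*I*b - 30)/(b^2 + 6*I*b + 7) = (b^2 - 11*I*b - 30)/(b^2 + 6*I*b + 7)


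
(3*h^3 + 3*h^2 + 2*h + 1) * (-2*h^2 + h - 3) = -6*h^5 - 3*h^4 - 10*h^3 - 9*h^2 - 5*h - 3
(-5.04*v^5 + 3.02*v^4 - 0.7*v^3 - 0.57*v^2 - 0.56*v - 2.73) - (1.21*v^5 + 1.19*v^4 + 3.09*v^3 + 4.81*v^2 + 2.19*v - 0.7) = -6.25*v^5 + 1.83*v^4 - 3.79*v^3 - 5.38*v^2 - 2.75*v - 2.03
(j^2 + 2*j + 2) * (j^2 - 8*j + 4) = j^4 - 6*j^3 - 10*j^2 - 8*j + 8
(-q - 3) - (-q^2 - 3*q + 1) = q^2 + 2*q - 4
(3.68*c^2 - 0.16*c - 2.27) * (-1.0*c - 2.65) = -3.68*c^3 - 9.592*c^2 + 2.694*c + 6.0155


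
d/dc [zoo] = 0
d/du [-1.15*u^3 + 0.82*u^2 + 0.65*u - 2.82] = -3.45*u^2 + 1.64*u + 0.65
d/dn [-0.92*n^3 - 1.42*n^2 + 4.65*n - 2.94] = -2.76*n^2 - 2.84*n + 4.65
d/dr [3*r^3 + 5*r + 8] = 9*r^2 + 5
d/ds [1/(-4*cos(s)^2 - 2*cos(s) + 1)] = -2*(4*cos(s) + 1)*sin(s)/(4*cos(s)^2 + 2*cos(s) - 1)^2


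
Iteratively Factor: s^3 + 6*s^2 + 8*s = (s + 4)*(s^2 + 2*s) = (s + 2)*(s + 4)*(s)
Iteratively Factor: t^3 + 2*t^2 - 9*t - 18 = (t + 2)*(t^2 - 9) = (t + 2)*(t + 3)*(t - 3)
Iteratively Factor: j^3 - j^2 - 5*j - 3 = (j - 3)*(j^2 + 2*j + 1) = (j - 3)*(j + 1)*(j + 1)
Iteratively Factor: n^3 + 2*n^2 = (n)*(n^2 + 2*n) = n*(n + 2)*(n)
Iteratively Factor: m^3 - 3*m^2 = (m)*(m^2 - 3*m) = m^2*(m - 3)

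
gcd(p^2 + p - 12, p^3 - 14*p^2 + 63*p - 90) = p - 3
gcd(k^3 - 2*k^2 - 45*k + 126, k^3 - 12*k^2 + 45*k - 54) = k^2 - 9*k + 18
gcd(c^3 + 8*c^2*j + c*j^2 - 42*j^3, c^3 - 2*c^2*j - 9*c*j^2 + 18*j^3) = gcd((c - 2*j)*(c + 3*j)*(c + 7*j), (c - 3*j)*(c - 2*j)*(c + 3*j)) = c^2 + c*j - 6*j^2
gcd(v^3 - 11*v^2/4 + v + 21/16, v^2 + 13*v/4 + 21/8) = 1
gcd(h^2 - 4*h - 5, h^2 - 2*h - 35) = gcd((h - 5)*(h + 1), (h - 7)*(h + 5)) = 1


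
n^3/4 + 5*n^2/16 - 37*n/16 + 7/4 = (n/4 + 1)*(n - 7/4)*(n - 1)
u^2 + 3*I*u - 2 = (u + I)*(u + 2*I)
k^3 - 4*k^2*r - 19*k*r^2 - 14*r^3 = (k - 7*r)*(k + r)*(k + 2*r)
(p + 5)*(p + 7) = p^2 + 12*p + 35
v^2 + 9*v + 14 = (v + 2)*(v + 7)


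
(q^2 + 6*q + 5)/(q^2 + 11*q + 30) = (q + 1)/(q + 6)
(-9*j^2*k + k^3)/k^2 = -9*j^2/k + k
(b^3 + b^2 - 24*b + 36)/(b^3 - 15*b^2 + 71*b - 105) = (b^2 + 4*b - 12)/(b^2 - 12*b + 35)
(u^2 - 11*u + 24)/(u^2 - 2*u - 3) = (u - 8)/(u + 1)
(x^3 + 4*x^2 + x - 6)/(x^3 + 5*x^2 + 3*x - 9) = (x + 2)/(x + 3)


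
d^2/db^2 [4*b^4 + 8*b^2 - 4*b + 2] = 48*b^2 + 16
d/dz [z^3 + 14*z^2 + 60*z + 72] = 3*z^2 + 28*z + 60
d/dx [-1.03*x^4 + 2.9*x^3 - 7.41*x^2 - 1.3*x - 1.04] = -4.12*x^3 + 8.7*x^2 - 14.82*x - 1.3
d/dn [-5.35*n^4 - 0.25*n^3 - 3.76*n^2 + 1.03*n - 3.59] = -21.4*n^3 - 0.75*n^2 - 7.52*n + 1.03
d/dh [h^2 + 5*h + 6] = 2*h + 5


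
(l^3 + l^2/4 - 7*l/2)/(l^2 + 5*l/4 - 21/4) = l*(l + 2)/(l + 3)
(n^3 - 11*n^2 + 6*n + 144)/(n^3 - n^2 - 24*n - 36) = (n - 8)/(n + 2)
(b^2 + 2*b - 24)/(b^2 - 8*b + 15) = (b^2 + 2*b - 24)/(b^2 - 8*b + 15)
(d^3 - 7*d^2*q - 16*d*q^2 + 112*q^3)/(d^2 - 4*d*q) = d - 3*q - 28*q^2/d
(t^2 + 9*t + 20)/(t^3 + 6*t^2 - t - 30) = (t + 4)/(t^2 + t - 6)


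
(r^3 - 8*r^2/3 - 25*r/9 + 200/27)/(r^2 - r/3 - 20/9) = (9*r^2 - 9*r - 40)/(3*(3*r + 4))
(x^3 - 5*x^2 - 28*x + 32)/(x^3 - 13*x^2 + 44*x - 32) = (x + 4)/(x - 4)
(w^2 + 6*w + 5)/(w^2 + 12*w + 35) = (w + 1)/(w + 7)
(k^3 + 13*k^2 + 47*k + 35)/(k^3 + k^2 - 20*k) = (k^2 + 8*k + 7)/(k*(k - 4))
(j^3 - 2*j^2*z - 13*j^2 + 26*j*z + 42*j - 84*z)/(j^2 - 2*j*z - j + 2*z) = (j^2 - 13*j + 42)/(j - 1)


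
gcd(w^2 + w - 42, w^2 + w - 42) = w^2 + w - 42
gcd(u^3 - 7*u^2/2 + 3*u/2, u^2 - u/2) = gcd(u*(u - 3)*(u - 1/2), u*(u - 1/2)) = u^2 - u/2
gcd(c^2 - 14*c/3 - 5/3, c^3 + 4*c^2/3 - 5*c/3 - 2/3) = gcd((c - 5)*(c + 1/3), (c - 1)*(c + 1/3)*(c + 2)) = c + 1/3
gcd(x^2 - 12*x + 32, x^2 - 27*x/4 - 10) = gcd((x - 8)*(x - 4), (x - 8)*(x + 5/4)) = x - 8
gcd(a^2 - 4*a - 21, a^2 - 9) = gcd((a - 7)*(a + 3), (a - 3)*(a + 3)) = a + 3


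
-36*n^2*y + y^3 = y*(-6*n + y)*(6*n + y)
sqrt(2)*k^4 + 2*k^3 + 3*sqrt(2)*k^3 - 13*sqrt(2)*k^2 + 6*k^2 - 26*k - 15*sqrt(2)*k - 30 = (k - 3)*(k + 5)*(k + sqrt(2))*(sqrt(2)*k + sqrt(2))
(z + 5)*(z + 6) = z^2 + 11*z + 30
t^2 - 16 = (t - 4)*(t + 4)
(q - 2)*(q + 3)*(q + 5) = q^3 + 6*q^2 - q - 30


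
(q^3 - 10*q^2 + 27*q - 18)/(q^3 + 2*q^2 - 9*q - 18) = (q^2 - 7*q + 6)/(q^2 + 5*q + 6)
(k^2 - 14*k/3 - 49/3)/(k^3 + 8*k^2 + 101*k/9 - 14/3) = 3*(k - 7)/(3*k^2 + 17*k - 6)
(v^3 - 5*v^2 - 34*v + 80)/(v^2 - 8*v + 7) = (v^3 - 5*v^2 - 34*v + 80)/(v^2 - 8*v + 7)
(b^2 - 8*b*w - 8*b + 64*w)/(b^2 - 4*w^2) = (b^2 - 8*b*w - 8*b + 64*w)/(b^2 - 4*w^2)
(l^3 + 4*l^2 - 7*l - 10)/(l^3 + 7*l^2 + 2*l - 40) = (l + 1)/(l + 4)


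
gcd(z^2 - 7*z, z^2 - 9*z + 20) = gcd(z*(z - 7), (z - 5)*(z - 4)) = 1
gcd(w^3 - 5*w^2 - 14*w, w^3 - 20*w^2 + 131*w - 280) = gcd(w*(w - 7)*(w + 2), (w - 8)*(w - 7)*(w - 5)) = w - 7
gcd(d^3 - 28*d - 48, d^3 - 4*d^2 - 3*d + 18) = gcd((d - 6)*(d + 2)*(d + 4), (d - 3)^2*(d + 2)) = d + 2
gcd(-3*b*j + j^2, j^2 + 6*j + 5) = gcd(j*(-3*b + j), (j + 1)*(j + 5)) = 1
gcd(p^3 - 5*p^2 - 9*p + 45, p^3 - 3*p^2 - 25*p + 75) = p^2 - 8*p + 15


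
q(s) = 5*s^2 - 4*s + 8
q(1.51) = 13.36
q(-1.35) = 22.51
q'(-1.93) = -23.30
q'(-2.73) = -31.30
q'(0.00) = -4.00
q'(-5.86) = -62.60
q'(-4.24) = -46.40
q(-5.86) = 203.14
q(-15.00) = 1193.00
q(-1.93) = 34.34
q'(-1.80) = -22.00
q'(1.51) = 11.10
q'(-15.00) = -154.00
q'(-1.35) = -17.50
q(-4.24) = 114.85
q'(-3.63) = -40.30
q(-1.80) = 31.40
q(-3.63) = 88.40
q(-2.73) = 56.18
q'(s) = 10*s - 4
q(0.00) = 8.00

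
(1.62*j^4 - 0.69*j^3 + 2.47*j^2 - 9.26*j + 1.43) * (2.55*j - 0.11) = 4.131*j^5 - 1.9377*j^4 + 6.3744*j^3 - 23.8847*j^2 + 4.6651*j - 0.1573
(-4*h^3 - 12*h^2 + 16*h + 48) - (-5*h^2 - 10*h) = -4*h^3 - 7*h^2 + 26*h + 48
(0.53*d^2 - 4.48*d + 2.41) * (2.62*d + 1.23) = 1.3886*d^3 - 11.0857*d^2 + 0.8038*d + 2.9643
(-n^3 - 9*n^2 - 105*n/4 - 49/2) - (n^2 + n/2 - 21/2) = -n^3 - 10*n^2 - 107*n/4 - 14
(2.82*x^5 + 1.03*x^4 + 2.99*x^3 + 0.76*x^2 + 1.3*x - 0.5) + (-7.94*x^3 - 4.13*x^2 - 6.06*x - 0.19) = 2.82*x^5 + 1.03*x^4 - 4.95*x^3 - 3.37*x^2 - 4.76*x - 0.69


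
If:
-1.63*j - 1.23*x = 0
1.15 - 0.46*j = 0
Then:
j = 2.50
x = -3.31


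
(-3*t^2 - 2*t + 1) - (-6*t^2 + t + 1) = 3*t^2 - 3*t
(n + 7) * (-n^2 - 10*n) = -n^3 - 17*n^2 - 70*n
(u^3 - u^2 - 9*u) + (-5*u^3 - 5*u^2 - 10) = -4*u^3 - 6*u^2 - 9*u - 10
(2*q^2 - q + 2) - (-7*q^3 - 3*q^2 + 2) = 7*q^3 + 5*q^2 - q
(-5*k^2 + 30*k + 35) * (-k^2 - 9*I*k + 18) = 5*k^4 - 30*k^3 + 45*I*k^3 - 125*k^2 - 270*I*k^2 + 540*k - 315*I*k + 630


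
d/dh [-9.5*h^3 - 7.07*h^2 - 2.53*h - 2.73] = -28.5*h^2 - 14.14*h - 2.53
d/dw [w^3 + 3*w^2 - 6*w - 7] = 3*w^2 + 6*w - 6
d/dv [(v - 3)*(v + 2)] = 2*v - 1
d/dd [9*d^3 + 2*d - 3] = 27*d^2 + 2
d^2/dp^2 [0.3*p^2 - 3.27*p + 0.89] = 0.600000000000000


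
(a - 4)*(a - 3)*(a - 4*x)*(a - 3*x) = a^4 - 7*a^3*x - 7*a^3 + 12*a^2*x^2 + 49*a^2*x + 12*a^2 - 84*a*x^2 - 84*a*x + 144*x^2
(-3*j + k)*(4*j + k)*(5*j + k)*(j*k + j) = -60*j^4*k - 60*j^4 - 7*j^3*k^2 - 7*j^3*k + 6*j^2*k^3 + 6*j^2*k^2 + j*k^4 + j*k^3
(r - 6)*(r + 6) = r^2 - 36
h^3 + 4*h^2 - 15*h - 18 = (h - 3)*(h + 1)*(h + 6)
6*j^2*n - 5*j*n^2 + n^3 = n*(-3*j + n)*(-2*j + n)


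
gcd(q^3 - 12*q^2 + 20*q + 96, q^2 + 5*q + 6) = q + 2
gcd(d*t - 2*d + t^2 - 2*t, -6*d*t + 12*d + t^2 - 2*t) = t - 2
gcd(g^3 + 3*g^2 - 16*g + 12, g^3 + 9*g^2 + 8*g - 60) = g^2 + 4*g - 12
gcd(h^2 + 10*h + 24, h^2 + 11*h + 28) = h + 4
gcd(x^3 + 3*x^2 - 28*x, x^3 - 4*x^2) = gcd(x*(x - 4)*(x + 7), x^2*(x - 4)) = x^2 - 4*x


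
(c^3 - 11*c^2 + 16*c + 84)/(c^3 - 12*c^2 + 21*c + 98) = (c - 6)/(c - 7)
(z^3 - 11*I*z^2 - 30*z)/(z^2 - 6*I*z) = z - 5*I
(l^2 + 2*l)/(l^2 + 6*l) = (l + 2)/(l + 6)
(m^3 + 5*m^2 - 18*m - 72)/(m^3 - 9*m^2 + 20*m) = (m^2 + 9*m + 18)/(m*(m - 5))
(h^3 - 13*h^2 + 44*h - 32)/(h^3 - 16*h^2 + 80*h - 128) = (h - 1)/(h - 4)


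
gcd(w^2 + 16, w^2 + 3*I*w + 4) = w + 4*I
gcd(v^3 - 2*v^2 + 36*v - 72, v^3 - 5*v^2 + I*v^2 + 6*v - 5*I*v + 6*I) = v - 2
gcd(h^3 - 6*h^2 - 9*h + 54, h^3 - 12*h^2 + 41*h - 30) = h - 6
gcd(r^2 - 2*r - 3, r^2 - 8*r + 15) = r - 3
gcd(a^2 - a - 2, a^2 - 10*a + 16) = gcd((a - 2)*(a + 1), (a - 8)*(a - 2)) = a - 2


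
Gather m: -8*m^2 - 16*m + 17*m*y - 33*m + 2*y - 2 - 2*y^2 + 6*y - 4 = -8*m^2 + m*(17*y - 49) - 2*y^2 + 8*y - 6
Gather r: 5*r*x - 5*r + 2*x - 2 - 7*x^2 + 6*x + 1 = r*(5*x - 5) - 7*x^2 + 8*x - 1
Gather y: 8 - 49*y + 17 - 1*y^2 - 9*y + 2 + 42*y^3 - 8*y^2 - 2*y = 42*y^3 - 9*y^2 - 60*y + 27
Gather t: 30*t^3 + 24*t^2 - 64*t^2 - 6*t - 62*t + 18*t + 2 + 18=30*t^3 - 40*t^2 - 50*t + 20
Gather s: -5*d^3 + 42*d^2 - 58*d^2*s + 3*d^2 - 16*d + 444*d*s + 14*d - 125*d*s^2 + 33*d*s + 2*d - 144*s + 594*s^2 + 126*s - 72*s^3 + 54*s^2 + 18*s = -5*d^3 + 45*d^2 - 72*s^3 + s^2*(648 - 125*d) + s*(-58*d^2 + 477*d)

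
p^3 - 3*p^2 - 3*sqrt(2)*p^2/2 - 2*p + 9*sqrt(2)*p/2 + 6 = (p - 3)*(p - 2*sqrt(2))*(p + sqrt(2)/2)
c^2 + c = c*(c + 1)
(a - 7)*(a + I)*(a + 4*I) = a^3 - 7*a^2 + 5*I*a^2 - 4*a - 35*I*a + 28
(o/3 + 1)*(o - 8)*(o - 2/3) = o^3/3 - 17*o^2/9 - 62*o/9 + 16/3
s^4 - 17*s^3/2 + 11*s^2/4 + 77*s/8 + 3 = (s - 8)*(s - 3/2)*(s + 1/2)^2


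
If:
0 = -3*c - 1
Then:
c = -1/3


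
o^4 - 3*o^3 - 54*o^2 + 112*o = o*(o - 8)*(o - 2)*(o + 7)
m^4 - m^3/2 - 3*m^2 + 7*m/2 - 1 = (m - 1)^2*(m - 1/2)*(m + 2)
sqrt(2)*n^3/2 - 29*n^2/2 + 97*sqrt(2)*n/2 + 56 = (n - 8*sqrt(2))*(n - 7*sqrt(2))*(sqrt(2)*n/2 + 1/2)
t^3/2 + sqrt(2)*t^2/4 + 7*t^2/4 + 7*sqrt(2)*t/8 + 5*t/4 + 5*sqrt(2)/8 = (t/2 + 1/2)*(t + 5/2)*(t + sqrt(2)/2)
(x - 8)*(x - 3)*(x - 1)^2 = x^4 - 13*x^3 + 47*x^2 - 59*x + 24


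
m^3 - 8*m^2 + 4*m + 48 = (m - 6)*(m - 4)*(m + 2)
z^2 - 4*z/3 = z*(z - 4/3)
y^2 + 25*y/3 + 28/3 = (y + 4/3)*(y + 7)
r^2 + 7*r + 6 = (r + 1)*(r + 6)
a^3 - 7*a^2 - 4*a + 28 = (a - 7)*(a - 2)*(a + 2)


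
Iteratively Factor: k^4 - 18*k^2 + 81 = (k + 3)*(k^3 - 3*k^2 - 9*k + 27) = (k - 3)*(k + 3)*(k^2 - 9) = (k - 3)*(k + 3)^2*(k - 3)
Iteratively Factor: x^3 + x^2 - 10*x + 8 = (x - 2)*(x^2 + 3*x - 4) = (x - 2)*(x + 4)*(x - 1)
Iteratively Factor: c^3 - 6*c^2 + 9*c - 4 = (c - 1)*(c^2 - 5*c + 4) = (c - 4)*(c - 1)*(c - 1)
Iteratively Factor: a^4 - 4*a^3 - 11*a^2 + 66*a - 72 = (a - 2)*(a^3 - 2*a^2 - 15*a + 36) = (a - 3)*(a - 2)*(a^2 + a - 12) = (a - 3)^2*(a - 2)*(a + 4)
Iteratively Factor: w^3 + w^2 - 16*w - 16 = (w + 1)*(w^2 - 16) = (w + 1)*(w + 4)*(w - 4)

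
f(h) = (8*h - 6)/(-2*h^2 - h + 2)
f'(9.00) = 0.04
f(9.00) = -0.39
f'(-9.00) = 0.07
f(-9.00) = 0.52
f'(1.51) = 0.62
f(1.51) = -1.49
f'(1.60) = 0.56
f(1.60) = -1.44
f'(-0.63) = 9.33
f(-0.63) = -6.01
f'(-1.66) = 27.41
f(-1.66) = 10.41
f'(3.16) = 0.21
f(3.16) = -0.91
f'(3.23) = 0.20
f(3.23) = -0.90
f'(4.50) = 0.12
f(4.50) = -0.70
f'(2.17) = 0.36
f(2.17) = -1.18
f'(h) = (4*h + 1)*(8*h - 6)/(-2*h^2 - h + 2)^2 + 8/(-2*h^2 - h + 2) = 2*(8*h^2 - 12*h + 5)/(4*h^4 + 4*h^3 - 7*h^2 - 4*h + 4)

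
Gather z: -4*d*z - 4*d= -4*d*z - 4*d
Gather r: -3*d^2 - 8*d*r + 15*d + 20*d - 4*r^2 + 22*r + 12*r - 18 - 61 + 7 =-3*d^2 + 35*d - 4*r^2 + r*(34 - 8*d) - 72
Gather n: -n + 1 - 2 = -n - 1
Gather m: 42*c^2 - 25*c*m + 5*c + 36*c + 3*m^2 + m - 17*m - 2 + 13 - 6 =42*c^2 + 41*c + 3*m^2 + m*(-25*c - 16) + 5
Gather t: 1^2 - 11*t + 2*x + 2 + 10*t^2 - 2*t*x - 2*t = 10*t^2 + t*(-2*x - 13) + 2*x + 3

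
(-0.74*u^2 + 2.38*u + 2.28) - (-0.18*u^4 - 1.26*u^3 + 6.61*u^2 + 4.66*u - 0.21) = 0.18*u^4 + 1.26*u^3 - 7.35*u^2 - 2.28*u + 2.49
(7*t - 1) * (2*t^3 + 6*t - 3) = 14*t^4 - 2*t^3 + 42*t^2 - 27*t + 3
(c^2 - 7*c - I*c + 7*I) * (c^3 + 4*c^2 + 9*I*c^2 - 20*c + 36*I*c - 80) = c^5 - 3*c^4 + 8*I*c^4 - 39*c^3 - 24*I*c^3 + 33*c^2 - 204*I*c^2 + 308*c - 60*I*c - 560*I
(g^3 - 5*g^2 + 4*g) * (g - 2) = g^4 - 7*g^3 + 14*g^2 - 8*g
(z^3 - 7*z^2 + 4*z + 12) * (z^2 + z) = z^5 - 6*z^4 - 3*z^3 + 16*z^2 + 12*z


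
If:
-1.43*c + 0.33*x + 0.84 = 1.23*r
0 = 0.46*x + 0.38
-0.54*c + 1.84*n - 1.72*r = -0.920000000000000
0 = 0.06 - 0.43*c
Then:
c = 0.14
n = -0.18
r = 0.30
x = -0.83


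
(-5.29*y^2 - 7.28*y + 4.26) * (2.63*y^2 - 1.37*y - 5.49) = -13.9127*y^4 - 11.8991*y^3 + 50.2195*y^2 + 34.131*y - 23.3874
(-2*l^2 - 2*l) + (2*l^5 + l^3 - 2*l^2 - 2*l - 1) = 2*l^5 + l^3 - 4*l^2 - 4*l - 1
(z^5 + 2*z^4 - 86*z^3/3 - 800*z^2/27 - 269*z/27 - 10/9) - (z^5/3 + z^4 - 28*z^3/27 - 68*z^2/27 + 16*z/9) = 2*z^5/3 + z^4 - 746*z^3/27 - 244*z^2/9 - 317*z/27 - 10/9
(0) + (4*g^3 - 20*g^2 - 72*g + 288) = 4*g^3 - 20*g^2 - 72*g + 288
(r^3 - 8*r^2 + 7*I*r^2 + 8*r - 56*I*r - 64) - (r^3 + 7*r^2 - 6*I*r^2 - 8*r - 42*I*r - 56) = -15*r^2 + 13*I*r^2 + 16*r - 14*I*r - 8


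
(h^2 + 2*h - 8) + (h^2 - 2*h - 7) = 2*h^2 - 15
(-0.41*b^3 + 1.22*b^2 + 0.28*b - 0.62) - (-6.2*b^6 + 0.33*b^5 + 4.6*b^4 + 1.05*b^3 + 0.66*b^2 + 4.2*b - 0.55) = 6.2*b^6 - 0.33*b^5 - 4.6*b^4 - 1.46*b^3 + 0.56*b^2 - 3.92*b - 0.07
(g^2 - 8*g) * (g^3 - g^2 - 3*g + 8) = g^5 - 9*g^4 + 5*g^3 + 32*g^2 - 64*g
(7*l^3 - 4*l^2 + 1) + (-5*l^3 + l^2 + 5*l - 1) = 2*l^3 - 3*l^2 + 5*l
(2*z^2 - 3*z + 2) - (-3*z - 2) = 2*z^2 + 4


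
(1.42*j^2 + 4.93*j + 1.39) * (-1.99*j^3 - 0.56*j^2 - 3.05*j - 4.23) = -2.8258*j^5 - 10.6059*j^4 - 9.8579*j^3 - 21.8215*j^2 - 25.0934*j - 5.8797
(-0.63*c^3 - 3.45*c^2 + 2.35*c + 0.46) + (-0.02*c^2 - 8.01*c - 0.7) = -0.63*c^3 - 3.47*c^2 - 5.66*c - 0.24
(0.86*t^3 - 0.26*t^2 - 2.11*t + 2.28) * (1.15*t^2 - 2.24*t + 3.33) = 0.989*t^5 - 2.2254*t^4 + 1.0197*t^3 + 6.4826*t^2 - 12.1335*t + 7.5924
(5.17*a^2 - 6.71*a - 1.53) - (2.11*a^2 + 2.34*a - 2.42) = 3.06*a^2 - 9.05*a + 0.89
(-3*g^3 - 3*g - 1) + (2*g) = -3*g^3 - g - 1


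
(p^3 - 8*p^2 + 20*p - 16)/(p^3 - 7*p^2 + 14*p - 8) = (p - 2)/(p - 1)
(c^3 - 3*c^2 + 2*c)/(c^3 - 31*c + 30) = c*(c - 2)/(c^2 + c - 30)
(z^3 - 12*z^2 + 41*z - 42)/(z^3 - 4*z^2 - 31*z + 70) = (z - 3)/(z + 5)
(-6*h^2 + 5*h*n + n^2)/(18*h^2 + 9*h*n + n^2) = (-h + n)/(3*h + n)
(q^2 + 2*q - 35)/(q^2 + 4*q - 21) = (q - 5)/(q - 3)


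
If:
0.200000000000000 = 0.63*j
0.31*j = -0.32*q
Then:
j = 0.32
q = -0.31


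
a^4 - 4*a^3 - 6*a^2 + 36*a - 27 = (a - 3)^2*(a - 1)*(a + 3)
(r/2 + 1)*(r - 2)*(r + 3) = r^3/2 + 3*r^2/2 - 2*r - 6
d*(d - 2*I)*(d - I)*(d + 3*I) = d^4 + 7*d^2 - 6*I*d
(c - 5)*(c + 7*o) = c^2 + 7*c*o - 5*c - 35*o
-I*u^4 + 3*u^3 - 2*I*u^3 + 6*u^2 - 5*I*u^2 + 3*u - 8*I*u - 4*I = (u + 1)*(u - I)*(u + 4*I)*(-I*u - I)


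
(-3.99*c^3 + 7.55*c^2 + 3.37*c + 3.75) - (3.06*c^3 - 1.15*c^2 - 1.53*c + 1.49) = -7.05*c^3 + 8.7*c^2 + 4.9*c + 2.26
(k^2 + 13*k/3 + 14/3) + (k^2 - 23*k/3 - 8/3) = 2*k^2 - 10*k/3 + 2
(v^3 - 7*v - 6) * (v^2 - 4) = v^5 - 11*v^3 - 6*v^2 + 28*v + 24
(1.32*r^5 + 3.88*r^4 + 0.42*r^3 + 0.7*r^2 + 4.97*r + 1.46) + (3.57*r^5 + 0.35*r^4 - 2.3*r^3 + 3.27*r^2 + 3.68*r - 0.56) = 4.89*r^5 + 4.23*r^4 - 1.88*r^3 + 3.97*r^2 + 8.65*r + 0.9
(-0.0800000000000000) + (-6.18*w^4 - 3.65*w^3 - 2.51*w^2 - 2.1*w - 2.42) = -6.18*w^4 - 3.65*w^3 - 2.51*w^2 - 2.1*w - 2.5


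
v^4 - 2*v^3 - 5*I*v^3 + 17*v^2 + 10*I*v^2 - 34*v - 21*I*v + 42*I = (v - 2)*(v - 7*I)*(v - I)*(v + 3*I)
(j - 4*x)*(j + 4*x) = j^2 - 16*x^2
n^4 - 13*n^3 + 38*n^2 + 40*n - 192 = (n - 8)*(n - 4)*(n - 3)*(n + 2)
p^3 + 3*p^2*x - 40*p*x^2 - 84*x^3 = (p - 6*x)*(p + 2*x)*(p + 7*x)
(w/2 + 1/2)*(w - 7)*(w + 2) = w^3/2 - 2*w^2 - 19*w/2 - 7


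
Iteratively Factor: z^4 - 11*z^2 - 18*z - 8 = (z - 4)*(z^3 + 4*z^2 + 5*z + 2) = (z - 4)*(z + 1)*(z^2 + 3*z + 2) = (z - 4)*(z + 1)^2*(z + 2)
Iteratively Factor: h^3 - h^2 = (h)*(h^2 - h) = h*(h - 1)*(h)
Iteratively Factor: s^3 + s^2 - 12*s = (s)*(s^2 + s - 12) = s*(s - 3)*(s + 4)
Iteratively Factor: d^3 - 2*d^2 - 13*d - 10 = (d - 5)*(d^2 + 3*d + 2) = (d - 5)*(d + 2)*(d + 1)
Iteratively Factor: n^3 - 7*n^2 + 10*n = (n - 5)*(n^2 - 2*n) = (n - 5)*(n - 2)*(n)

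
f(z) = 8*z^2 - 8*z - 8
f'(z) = 16*z - 8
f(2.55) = 23.62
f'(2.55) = 32.80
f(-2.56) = 64.91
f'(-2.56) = -48.96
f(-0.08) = -7.31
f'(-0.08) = -9.28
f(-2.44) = 59.15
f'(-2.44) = -47.04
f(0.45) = -9.98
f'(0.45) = -0.80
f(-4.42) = 183.65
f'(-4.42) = -78.72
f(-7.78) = 538.47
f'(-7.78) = -132.48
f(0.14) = -8.96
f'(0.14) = -5.76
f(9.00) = 568.00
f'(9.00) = 136.00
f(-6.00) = 328.00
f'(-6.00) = -104.00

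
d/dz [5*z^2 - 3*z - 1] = 10*z - 3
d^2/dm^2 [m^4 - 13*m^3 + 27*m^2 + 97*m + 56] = 12*m^2 - 78*m + 54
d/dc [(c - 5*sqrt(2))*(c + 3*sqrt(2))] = 2*c - 2*sqrt(2)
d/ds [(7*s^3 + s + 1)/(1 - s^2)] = (-7*s^4 + 22*s^2 + 2*s + 1)/(s^4 - 2*s^2 + 1)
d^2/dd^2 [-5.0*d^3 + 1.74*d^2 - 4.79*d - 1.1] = 3.48 - 30.0*d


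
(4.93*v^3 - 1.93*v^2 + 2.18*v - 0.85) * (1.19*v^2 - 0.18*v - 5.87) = 5.8667*v^5 - 3.1841*v^4 - 25.9975*v^3 + 9.9252*v^2 - 12.6436*v + 4.9895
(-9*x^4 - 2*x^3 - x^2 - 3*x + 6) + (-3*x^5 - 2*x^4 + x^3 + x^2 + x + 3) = -3*x^5 - 11*x^4 - x^3 - 2*x + 9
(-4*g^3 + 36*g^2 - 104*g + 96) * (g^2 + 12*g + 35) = -4*g^5 - 12*g^4 + 188*g^3 + 108*g^2 - 2488*g + 3360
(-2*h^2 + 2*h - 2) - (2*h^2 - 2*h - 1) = -4*h^2 + 4*h - 1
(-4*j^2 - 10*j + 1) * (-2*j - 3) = 8*j^3 + 32*j^2 + 28*j - 3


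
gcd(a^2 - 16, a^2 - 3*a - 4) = a - 4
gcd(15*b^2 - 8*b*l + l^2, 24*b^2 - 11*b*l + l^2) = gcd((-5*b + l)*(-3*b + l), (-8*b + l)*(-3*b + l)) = 3*b - l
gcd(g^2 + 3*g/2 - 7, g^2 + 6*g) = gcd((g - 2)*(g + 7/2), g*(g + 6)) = 1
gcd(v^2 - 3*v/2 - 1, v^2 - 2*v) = v - 2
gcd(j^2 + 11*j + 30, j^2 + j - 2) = 1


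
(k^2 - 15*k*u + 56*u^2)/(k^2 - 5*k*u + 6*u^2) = (k^2 - 15*k*u + 56*u^2)/(k^2 - 5*k*u + 6*u^2)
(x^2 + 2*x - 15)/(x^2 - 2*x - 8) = (-x^2 - 2*x + 15)/(-x^2 + 2*x + 8)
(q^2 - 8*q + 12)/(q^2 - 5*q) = (q^2 - 8*q + 12)/(q*(q - 5))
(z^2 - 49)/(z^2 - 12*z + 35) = (z + 7)/(z - 5)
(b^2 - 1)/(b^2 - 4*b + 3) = (b + 1)/(b - 3)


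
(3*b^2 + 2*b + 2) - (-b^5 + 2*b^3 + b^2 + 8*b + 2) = b^5 - 2*b^3 + 2*b^2 - 6*b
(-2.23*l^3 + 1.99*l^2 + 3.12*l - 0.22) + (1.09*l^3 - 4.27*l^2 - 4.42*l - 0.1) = -1.14*l^3 - 2.28*l^2 - 1.3*l - 0.32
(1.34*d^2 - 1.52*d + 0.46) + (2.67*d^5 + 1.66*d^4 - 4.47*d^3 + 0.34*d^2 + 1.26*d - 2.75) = 2.67*d^5 + 1.66*d^4 - 4.47*d^3 + 1.68*d^2 - 0.26*d - 2.29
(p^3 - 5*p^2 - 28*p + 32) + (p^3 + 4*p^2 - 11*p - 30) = 2*p^3 - p^2 - 39*p + 2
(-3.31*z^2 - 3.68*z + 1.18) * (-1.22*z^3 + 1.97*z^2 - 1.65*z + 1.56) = 4.0382*z^5 - 2.0311*z^4 - 3.2277*z^3 + 3.233*z^2 - 7.6878*z + 1.8408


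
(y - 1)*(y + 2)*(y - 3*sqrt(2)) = y^3 - 3*sqrt(2)*y^2 + y^2 - 3*sqrt(2)*y - 2*y + 6*sqrt(2)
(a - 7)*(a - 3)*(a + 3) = a^3 - 7*a^2 - 9*a + 63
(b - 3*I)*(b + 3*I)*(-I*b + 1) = -I*b^3 + b^2 - 9*I*b + 9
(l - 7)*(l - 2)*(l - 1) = l^3 - 10*l^2 + 23*l - 14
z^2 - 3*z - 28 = (z - 7)*(z + 4)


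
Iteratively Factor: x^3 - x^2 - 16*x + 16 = (x - 1)*(x^2 - 16) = (x - 4)*(x - 1)*(x + 4)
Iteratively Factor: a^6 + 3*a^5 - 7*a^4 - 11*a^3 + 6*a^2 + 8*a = (a + 1)*(a^5 + 2*a^4 - 9*a^3 - 2*a^2 + 8*a) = (a - 2)*(a + 1)*(a^4 + 4*a^3 - a^2 - 4*a) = (a - 2)*(a - 1)*(a + 1)*(a^3 + 5*a^2 + 4*a) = (a - 2)*(a - 1)*(a + 1)^2*(a^2 + 4*a) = (a - 2)*(a - 1)*(a + 1)^2*(a + 4)*(a)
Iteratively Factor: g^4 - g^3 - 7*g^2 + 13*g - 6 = (g - 2)*(g^3 + g^2 - 5*g + 3) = (g - 2)*(g - 1)*(g^2 + 2*g - 3) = (g - 2)*(g - 1)^2*(g + 3)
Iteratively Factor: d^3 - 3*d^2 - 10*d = (d + 2)*(d^2 - 5*d) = (d - 5)*(d + 2)*(d)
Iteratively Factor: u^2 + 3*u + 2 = (u + 2)*(u + 1)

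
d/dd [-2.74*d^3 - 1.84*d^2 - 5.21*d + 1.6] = -8.22*d^2 - 3.68*d - 5.21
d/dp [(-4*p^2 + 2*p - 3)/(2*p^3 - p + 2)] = (2*(1 - 4*p)*(2*p^3 - p + 2) + (6*p^2 - 1)*(4*p^2 - 2*p + 3))/(2*p^3 - p + 2)^2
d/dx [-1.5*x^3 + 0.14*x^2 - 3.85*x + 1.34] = -4.5*x^2 + 0.28*x - 3.85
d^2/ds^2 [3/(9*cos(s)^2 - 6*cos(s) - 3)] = (-72*sin(s)^4 + 68*sin(s)^2 - 41*cos(s) + 9*cos(3*s) + 32)/(2*(cos(s) - 1)^3*(3*cos(s) + 1)^3)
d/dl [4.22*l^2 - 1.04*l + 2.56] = 8.44*l - 1.04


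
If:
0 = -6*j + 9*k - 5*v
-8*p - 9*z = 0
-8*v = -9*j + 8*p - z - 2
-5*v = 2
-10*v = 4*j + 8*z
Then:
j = -51/20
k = -173/90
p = -639/320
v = -2/5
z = 71/40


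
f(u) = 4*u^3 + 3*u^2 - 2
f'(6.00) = 468.00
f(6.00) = 970.00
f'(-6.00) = 396.00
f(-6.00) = -758.00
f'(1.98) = 58.92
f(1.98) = 40.81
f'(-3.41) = 119.08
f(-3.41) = -125.72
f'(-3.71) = 142.91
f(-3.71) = -164.97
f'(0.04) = 0.26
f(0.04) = -1.99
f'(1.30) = 28.08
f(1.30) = 11.86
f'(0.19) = 1.57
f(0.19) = -1.86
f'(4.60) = 281.52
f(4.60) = 450.82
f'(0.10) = 0.72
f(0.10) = -1.97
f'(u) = 12*u^2 + 6*u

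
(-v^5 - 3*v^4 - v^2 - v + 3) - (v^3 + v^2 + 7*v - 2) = -v^5 - 3*v^4 - v^3 - 2*v^2 - 8*v + 5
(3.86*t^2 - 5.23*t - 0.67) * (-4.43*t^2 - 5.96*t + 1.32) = -17.0998*t^4 + 0.163300000000003*t^3 + 39.2341*t^2 - 2.9104*t - 0.8844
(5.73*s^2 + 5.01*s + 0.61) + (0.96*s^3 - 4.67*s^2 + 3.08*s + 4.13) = 0.96*s^3 + 1.06*s^2 + 8.09*s + 4.74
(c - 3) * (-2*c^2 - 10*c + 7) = -2*c^3 - 4*c^2 + 37*c - 21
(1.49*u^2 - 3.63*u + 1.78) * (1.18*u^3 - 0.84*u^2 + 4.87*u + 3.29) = 1.7582*u^5 - 5.535*u^4 + 12.4059*u^3 - 14.2712*u^2 - 3.2741*u + 5.8562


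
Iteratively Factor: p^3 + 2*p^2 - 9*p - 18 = (p + 3)*(p^2 - p - 6) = (p + 2)*(p + 3)*(p - 3)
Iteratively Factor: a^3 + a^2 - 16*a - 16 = (a + 1)*(a^2 - 16) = (a - 4)*(a + 1)*(a + 4)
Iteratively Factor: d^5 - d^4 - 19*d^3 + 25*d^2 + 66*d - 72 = (d + 2)*(d^4 - 3*d^3 - 13*d^2 + 51*d - 36) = (d - 3)*(d + 2)*(d^3 - 13*d + 12) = (d - 3)*(d + 2)*(d + 4)*(d^2 - 4*d + 3) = (d - 3)*(d - 1)*(d + 2)*(d + 4)*(d - 3)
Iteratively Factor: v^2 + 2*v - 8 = (v - 2)*(v + 4)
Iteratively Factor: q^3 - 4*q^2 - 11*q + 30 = (q - 5)*(q^2 + q - 6) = (q - 5)*(q + 3)*(q - 2)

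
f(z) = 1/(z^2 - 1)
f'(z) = -2*z/(z^2 - 1)^2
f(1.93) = 0.37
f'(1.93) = -0.52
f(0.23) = -1.06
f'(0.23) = -0.51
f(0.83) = -3.21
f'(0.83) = -17.15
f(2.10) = 0.29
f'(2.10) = -0.36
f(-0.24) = -1.06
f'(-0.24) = 0.54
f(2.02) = 0.32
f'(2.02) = -0.43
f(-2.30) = 0.23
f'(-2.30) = 0.25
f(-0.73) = -2.14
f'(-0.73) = 6.69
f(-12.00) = 0.01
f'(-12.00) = 0.00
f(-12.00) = 0.01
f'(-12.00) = 0.00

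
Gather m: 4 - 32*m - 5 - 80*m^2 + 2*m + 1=-80*m^2 - 30*m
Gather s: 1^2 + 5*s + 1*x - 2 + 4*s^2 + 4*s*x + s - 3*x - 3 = 4*s^2 + s*(4*x + 6) - 2*x - 4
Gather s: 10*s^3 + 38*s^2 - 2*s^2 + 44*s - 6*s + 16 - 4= 10*s^3 + 36*s^2 + 38*s + 12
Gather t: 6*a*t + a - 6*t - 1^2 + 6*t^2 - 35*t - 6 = a + 6*t^2 + t*(6*a - 41) - 7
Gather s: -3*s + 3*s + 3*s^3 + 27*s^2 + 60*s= 3*s^3 + 27*s^2 + 60*s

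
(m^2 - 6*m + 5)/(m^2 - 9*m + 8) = (m - 5)/(m - 8)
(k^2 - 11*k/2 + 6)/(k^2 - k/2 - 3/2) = (k - 4)/(k + 1)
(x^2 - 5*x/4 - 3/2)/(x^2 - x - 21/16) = 4*(x - 2)/(4*x - 7)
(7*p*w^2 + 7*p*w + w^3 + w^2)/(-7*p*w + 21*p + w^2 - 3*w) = w*(-7*p*w - 7*p - w^2 - w)/(7*p*w - 21*p - w^2 + 3*w)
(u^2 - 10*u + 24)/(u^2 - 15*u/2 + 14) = 2*(u - 6)/(2*u - 7)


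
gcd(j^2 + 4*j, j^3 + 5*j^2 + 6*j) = j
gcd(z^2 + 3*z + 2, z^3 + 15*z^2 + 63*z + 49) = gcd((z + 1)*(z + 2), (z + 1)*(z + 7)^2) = z + 1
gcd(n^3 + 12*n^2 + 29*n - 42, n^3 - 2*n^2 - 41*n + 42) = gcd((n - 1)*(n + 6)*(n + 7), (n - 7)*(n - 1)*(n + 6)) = n^2 + 5*n - 6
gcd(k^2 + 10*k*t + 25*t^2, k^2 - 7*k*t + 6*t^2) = 1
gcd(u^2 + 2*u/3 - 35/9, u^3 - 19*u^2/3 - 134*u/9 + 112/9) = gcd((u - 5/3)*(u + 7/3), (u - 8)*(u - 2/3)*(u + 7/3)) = u + 7/3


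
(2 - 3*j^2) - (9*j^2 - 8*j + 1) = -12*j^2 + 8*j + 1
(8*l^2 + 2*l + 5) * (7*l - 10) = 56*l^3 - 66*l^2 + 15*l - 50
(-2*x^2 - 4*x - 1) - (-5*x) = -2*x^2 + x - 1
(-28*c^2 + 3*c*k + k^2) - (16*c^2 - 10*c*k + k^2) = -44*c^2 + 13*c*k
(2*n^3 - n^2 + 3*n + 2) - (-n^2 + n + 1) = 2*n^3 + 2*n + 1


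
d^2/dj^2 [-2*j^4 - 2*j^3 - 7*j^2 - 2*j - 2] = -24*j^2 - 12*j - 14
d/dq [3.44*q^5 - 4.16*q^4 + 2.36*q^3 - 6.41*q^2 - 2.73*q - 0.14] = 17.2*q^4 - 16.64*q^3 + 7.08*q^2 - 12.82*q - 2.73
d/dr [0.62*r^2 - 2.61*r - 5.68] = 1.24*r - 2.61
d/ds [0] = 0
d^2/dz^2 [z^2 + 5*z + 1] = 2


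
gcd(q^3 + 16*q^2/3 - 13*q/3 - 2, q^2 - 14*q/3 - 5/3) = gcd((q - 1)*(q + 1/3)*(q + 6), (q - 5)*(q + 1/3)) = q + 1/3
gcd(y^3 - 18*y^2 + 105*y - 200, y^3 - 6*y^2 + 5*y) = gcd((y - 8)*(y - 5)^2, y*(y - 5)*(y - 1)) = y - 5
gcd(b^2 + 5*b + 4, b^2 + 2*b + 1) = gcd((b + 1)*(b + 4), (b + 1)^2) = b + 1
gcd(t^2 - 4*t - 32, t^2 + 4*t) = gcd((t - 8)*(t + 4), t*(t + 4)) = t + 4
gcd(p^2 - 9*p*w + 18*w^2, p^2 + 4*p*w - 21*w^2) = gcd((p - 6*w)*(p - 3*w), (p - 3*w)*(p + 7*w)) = p - 3*w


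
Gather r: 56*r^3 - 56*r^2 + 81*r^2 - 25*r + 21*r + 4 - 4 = 56*r^3 + 25*r^2 - 4*r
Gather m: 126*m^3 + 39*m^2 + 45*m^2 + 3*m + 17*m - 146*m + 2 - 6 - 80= 126*m^3 + 84*m^2 - 126*m - 84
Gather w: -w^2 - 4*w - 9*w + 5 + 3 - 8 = -w^2 - 13*w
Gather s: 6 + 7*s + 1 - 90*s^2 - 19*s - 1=-90*s^2 - 12*s + 6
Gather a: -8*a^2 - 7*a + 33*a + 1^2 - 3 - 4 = -8*a^2 + 26*a - 6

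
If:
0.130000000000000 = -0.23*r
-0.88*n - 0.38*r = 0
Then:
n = 0.24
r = -0.57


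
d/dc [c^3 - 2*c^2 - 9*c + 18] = 3*c^2 - 4*c - 9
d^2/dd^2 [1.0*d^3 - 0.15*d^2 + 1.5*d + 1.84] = 6.0*d - 0.3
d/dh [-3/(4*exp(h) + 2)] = 3*exp(h)/(2*exp(h) + 1)^2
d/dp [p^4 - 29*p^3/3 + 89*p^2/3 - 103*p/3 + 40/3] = 4*p^3 - 29*p^2 + 178*p/3 - 103/3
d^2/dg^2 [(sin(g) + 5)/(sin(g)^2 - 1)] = (-23*sin(g) + sin(3*g) + 40*cos(2*g) - 80)/(cos(2*g) + 1)^2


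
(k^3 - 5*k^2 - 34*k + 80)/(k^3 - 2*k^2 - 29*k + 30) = (k^2 - 10*k + 16)/(k^2 - 7*k + 6)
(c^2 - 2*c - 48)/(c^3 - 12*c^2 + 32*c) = (c + 6)/(c*(c - 4))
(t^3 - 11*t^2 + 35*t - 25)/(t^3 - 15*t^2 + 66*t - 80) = (t^2 - 6*t + 5)/(t^2 - 10*t + 16)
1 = 1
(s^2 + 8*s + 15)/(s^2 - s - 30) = (s + 3)/(s - 6)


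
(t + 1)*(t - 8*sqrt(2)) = t^2 - 8*sqrt(2)*t + t - 8*sqrt(2)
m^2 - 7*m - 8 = (m - 8)*(m + 1)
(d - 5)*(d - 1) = d^2 - 6*d + 5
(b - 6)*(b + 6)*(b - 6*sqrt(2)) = b^3 - 6*sqrt(2)*b^2 - 36*b + 216*sqrt(2)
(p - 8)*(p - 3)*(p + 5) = p^3 - 6*p^2 - 31*p + 120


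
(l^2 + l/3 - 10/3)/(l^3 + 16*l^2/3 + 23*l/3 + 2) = (3*l - 5)/(3*l^2 + 10*l + 3)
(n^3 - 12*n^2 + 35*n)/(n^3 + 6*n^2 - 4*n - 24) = n*(n^2 - 12*n + 35)/(n^3 + 6*n^2 - 4*n - 24)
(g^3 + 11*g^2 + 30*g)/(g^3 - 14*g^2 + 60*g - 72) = g*(g^2 + 11*g + 30)/(g^3 - 14*g^2 + 60*g - 72)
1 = 1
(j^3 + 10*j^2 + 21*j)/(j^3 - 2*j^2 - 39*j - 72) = j*(j + 7)/(j^2 - 5*j - 24)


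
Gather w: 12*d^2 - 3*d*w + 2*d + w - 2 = 12*d^2 + 2*d + w*(1 - 3*d) - 2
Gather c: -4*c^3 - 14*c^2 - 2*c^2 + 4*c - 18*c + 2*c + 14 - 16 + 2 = -4*c^3 - 16*c^2 - 12*c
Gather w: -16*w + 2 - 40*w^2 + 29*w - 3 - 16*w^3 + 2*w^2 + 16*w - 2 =-16*w^3 - 38*w^2 + 29*w - 3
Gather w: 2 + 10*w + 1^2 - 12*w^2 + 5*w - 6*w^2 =-18*w^2 + 15*w + 3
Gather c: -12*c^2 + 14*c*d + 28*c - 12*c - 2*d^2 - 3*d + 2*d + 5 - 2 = -12*c^2 + c*(14*d + 16) - 2*d^2 - d + 3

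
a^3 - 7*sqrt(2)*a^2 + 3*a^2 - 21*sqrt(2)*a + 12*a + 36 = (a + 3)*(a - 6*sqrt(2))*(a - sqrt(2))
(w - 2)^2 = w^2 - 4*w + 4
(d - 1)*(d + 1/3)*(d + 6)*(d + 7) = d^4 + 37*d^3/3 + 33*d^2 - 97*d/3 - 14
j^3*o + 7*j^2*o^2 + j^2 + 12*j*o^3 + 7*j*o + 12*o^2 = (j + 3*o)*(j + 4*o)*(j*o + 1)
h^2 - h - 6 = (h - 3)*(h + 2)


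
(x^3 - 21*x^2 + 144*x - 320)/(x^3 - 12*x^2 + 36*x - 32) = (x^2 - 13*x + 40)/(x^2 - 4*x + 4)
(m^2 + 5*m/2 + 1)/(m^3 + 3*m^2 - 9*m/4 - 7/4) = 2*(m + 2)/(2*m^2 + 5*m - 7)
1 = 1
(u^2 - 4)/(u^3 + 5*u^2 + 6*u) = (u - 2)/(u*(u + 3))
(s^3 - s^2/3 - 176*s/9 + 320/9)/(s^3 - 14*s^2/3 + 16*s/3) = (3*s^2 + 7*s - 40)/(3*s*(s - 2))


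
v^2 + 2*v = v*(v + 2)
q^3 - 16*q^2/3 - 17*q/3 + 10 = (q - 6)*(q - 1)*(q + 5/3)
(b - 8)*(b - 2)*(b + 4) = b^3 - 6*b^2 - 24*b + 64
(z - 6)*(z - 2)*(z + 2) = z^3 - 6*z^2 - 4*z + 24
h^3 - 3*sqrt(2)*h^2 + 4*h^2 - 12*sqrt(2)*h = h*(h + 4)*(h - 3*sqrt(2))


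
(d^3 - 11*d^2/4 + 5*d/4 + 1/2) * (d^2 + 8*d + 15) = d^5 + 21*d^4/4 - 23*d^3/4 - 123*d^2/4 + 91*d/4 + 15/2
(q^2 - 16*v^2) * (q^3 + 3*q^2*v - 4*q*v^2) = q^5 + 3*q^4*v - 20*q^3*v^2 - 48*q^2*v^3 + 64*q*v^4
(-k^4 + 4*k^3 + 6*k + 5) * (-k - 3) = k^5 - k^4 - 12*k^3 - 6*k^2 - 23*k - 15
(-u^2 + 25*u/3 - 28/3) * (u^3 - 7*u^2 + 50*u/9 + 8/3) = -u^5 + 46*u^4/3 - 659*u^3/9 + 2942*u^2/27 - 800*u/27 - 224/9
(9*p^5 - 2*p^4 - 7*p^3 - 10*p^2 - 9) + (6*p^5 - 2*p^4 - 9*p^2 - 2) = 15*p^5 - 4*p^4 - 7*p^3 - 19*p^2 - 11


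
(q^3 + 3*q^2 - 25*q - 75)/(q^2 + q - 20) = (q^2 - 2*q - 15)/(q - 4)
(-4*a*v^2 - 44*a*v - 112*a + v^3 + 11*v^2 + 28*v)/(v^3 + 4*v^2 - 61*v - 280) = (-4*a*v - 16*a + v^2 + 4*v)/(v^2 - 3*v - 40)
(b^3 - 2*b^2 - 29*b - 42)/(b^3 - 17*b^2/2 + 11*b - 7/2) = 2*(b^2 + 5*b + 6)/(2*b^2 - 3*b + 1)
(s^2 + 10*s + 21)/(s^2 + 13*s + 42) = (s + 3)/(s + 6)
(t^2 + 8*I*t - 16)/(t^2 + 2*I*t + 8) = (t + 4*I)/(t - 2*I)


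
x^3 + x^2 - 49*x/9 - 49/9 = (x - 7/3)*(x + 1)*(x + 7/3)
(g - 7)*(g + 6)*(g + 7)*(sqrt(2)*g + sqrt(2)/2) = sqrt(2)*g^4 + 13*sqrt(2)*g^3/2 - 46*sqrt(2)*g^2 - 637*sqrt(2)*g/2 - 147*sqrt(2)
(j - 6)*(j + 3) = j^2 - 3*j - 18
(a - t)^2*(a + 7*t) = a^3 + 5*a^2*t - 13*a*t^2 + 7*t^3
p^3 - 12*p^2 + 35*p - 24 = (p - 8)*(p - 3)*(p - 1)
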